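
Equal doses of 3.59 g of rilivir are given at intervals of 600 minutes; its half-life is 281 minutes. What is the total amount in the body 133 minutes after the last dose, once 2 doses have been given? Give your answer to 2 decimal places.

3.17 g

The 2 doses were given 733, 133 minutes ago.
Total = 3.59·(1/2)^(733/281) + 3.59·(1/2)^(133/281)
      = 0.58863 + 2.5859 ≈ 3.1745 g.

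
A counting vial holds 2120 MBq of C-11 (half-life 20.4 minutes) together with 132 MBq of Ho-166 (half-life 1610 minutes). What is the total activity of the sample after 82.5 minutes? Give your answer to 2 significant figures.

C-11: 2120 × (1/2)^(82.5/20.4) = 2120 × (1/2)^4.0441 ≈ 128.51 MBq.
Ho-166: 132 × (1/2)^(82.5/1610) = 132 × (1/2)^0.051242 ≈ 127.39 MBq.
Total = 128.51 + 127.39 ≈ 255.9 MBq.

260 MBq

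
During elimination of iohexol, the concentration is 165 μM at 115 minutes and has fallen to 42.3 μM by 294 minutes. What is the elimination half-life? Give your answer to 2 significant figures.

Over Δt = 294 − 115 = 179 minutes, the level fell by a factor of 165/42.3 ≈ 3.9007.
n = log₂(3.9007) ≈ 1.9637 half-lives, so t½ = 179/1.9637 ≈ 91.153 minutes.

91 minutes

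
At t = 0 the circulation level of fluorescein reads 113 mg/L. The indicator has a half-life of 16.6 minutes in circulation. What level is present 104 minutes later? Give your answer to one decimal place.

Number of half-lives: n = 104/16.6 ≈ 6.2651.
Remaining = 113 × (1/2)^6.2651 = 113 × 0.013003 ≈ 1.4693 mg/L.

1.5 mg/L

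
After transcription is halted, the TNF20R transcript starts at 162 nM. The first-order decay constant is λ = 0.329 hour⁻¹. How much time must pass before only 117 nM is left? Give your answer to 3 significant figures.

0.989 hours

t½ = ln 2 / λ = 0.69315 / 0.329 ≈ 2.1068 hours.
Fraction remaining = 117/162 ≈ 0.72222.
n = log₂(162/117) = ln(1.3846)/ln 2 ≈ 0.46949 half-lives.
t = n × t½ = 0.46949 × 2.1068 ≈ 0.98913 hours.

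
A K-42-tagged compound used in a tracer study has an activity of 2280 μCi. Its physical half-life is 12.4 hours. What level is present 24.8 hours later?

Elapsed time is 2 half-lives (24.8/12.4).
Each half-life halves the amount: 2280 × (1/2)^2 = 2280/4 = 570 μCi.

570 μCi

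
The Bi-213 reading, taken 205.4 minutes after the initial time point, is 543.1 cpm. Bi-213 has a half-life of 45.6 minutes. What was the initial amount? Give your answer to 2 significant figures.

Number of half-lives elapsed: n = 205.4/45.6 ≈ 4.5044.
A₀ = A × 2^n = 543.1 × 2^4.5044 = 543.1 × 22.696 ≈ 12326 cpm.

12000 cpm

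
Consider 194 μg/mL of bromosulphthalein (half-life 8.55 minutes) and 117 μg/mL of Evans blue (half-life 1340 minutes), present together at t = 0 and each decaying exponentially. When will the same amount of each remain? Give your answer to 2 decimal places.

6.28 minutes

Set 194·(1/2)^(t/8.55) = 117·(1/2)^(t/1340).
Taking log₂: log₂(194/117) = t·(1/8.55 − 1/1340).
log₂(1.6581) = 0.72955; 1/8.55 − 1/1340 = 0.11621.
t = 0.72955 / 0.11621 ≈ 6.2777 minutes.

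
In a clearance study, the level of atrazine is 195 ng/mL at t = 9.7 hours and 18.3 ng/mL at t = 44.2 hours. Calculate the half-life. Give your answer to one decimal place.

Over Δt = 44.2 − 9.7 = 34.5 hours, the level fell by a factor of 195/18.3 ≈ 10.656.
n = log₂(10.656) ≈ 3.4136 half-lives, so t½ = 34.5/3.4136 ≈ 10.107 hours.

10.1 hours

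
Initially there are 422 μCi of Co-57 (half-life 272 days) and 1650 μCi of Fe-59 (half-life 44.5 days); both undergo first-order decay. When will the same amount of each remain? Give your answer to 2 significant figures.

100 days

Set 422·(1/2)^(t/272) = 1650·(1/2)^(t/44.5).
Taking log₂: log₂(422/1650) = t·(1/272 − 1/44.5).
log₂(0.25576) = -1.9672; 1/272 − 1/44.5 = -0.018795.
t = -1.9672 / -0.018795 ≈ 104.66 days.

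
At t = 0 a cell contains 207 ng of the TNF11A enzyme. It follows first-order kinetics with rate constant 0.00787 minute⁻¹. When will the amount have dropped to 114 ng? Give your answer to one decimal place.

75.8 minutes

t½ = ln 2 / λ = 0.69315 / 0.00787 ≈ 88.075 minutes.
Fraction remaining = 114/207 ≈ 0.55072.
n = log₂(207/114) = ln(1.8158)/ln 2 ≈ 0.8606 half-lives.
t = n × t½ = 0.8606 × 88.075 ≈ 75.797 minutes.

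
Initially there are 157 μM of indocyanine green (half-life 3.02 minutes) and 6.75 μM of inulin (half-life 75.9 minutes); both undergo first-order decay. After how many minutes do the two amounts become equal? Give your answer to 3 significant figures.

14.3 minutes

Set 157·(1/2)^(t/3.02) = 6.75·(1/2)^(t/75.9).
Taking log₂: log₂(157/6.75) = t·(1/3.02 − 1/75.9).
log₂(23.259) = 4.5397; 1/3.02 − 1/75.9 = 0.31795.
t = 4.5397 / 0.31795 ≈ 14.278 minutes.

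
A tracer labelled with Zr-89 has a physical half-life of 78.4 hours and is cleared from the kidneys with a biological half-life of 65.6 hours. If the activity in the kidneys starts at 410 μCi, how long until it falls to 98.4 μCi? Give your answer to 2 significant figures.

74 hours

1/t_eff = 1/t_phys + 1/t_biol = 1/78.4 + 1/65.6 = 0.027999 per hour.
t_eff = 78.4 × 65.6 / (78.4 + 65.6) ≈ 35.716 hours.
n = log₂(410/98.4) ≈ 2.0589; t = 2.0589 × 35.716 ≈ 73.535 hours.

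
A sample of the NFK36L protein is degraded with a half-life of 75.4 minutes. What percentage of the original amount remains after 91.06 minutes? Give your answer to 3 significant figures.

43.3%

n = 91.06/75.4 ≈ 1.2077 half-lives.
Fraction remaining = (1/2)^1.2077 ≈ 0.43296, i.e. 43.296%.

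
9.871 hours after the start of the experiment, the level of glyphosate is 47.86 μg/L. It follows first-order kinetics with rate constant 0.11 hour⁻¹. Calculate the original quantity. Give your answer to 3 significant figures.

142 μg/L

t½ = ln 2 / k = 0.69315 / 0.11 ≈ 6.3013 hours.
Number of half-lives elapsed: n = 9.871/6.3013 ≈ 1.5665.
A₀ = A × 2^n = 47.86 × 2^1.5665 = 47.86 × 2.9618 ≈ 141.75 μg/L.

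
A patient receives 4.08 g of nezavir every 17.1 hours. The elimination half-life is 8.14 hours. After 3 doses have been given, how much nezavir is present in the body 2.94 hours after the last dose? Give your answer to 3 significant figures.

4.09 g

The 3 doses were given 37.14, 20.04, 2.94 hours ago.
Total = 4.08·(1/2)^(37.14/8.14) + 4.08·(1/2)^(20.04/8.14) + 4.08·(1/2)^(2.94/8.14)
      = 0.17265 + 0.74054 + 3.1764 ≈ 4.0896 g.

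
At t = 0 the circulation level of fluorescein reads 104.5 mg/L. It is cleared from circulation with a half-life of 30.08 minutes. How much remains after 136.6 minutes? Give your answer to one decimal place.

4.5 mg/L

Number of half-lives: n = 136.6/30.08 ≈ 4.5412.
Remaining = 104.5 × (1/2)^4.5412 = 104.5 × 0.042949 ≈ 4.4882 mg/L.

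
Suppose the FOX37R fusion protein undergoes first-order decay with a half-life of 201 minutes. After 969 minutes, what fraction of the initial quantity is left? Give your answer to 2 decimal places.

0.04

n = 969/201 ≈ 4.8209 half-lives.
Fraction remaining = (1/2)^4.8209 ≈ 0.035381.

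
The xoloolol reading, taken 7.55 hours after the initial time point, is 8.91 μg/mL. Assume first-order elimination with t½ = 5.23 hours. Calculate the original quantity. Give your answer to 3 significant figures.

24.2 μg/mL

Number of half-lives elapsed: n = 7.55/5.23 ≈ 1.4436.
A₀ = A × 2^n = 8.91 × 2^1.4436 = 8.91 × 2.72 ≈ 24.235 μg/mL.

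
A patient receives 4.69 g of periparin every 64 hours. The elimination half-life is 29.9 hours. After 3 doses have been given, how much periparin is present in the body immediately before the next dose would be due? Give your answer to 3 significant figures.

1.36 g

The 3 doses were given 192, 128, 64 hours ago.
Total = 4.69·(1/2)^(192/29.9) + 4.69·(1/2)^(128/29.9) + 4.69·(1/2)^(64/29.9)
      = 0.054719 + 0.24126 + 1.0637 ≈ 1.3597 g.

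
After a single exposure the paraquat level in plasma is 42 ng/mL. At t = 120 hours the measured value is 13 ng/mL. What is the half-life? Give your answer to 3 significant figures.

70.9 hours

A/A₀ = 13/42 ≈ 0.30952.
n = log₂(3.2308) ≈ 1.6919 half-lives elapsed in 120 hours.
t½ = 120/1.6919 ≈ 70.927 hours.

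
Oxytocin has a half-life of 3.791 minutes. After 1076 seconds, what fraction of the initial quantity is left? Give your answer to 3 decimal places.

0.038

1076 seconds = 17.9333 minutes.
n = 17.9333/3.791 ≈ 4.7305 half-lives.
Fraction remaining = (1/2)^4.7305 ≈ 0.037668.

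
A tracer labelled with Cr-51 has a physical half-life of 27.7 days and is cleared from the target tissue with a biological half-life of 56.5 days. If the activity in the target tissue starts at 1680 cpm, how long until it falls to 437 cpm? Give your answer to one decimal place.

1/t_eff = 1/t_phys + 1/t_biol = 1/27.7 + 1/56.5 = 0.0538 per day.
t_eff = 27.7 × 56.5 / (27.7 + 56.5) ≈ 18.587 days.
n = log₂(1680/437) ≈ 1.9428; t = 1.9428 × 18.587 ≈ 36.111 days.

36.1 days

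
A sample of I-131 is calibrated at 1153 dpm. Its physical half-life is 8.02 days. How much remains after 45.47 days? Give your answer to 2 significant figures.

Number of half-lives: n = 45.47/8.02 ≈ 5.6696.
Remaining = 1153 × (1/2)^5.6696 = 1153 × 0.019647 ≈ 22.653 dpm.

23 dpm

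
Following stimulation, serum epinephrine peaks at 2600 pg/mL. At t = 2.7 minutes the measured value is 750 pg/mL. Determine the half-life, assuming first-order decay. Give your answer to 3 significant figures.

A/A₀ = 750/2600 ≈ 0.28846.
n = log₂(3.4667) ≈ 1.7935 half-lives elapsed in 2.7 minutes.
t½ = 2.7/1.7935 ≈ 1.5054 minutes.

1.51 minutes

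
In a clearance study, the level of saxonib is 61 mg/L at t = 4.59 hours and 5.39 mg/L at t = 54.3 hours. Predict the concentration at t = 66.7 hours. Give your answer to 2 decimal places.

2.94 mg/L

Over Δt = 54.3 − 4.59 = 49.71 hours, the level fell by a factor of 61/5.39 ≈ 11.317.
n = log₂(11.317) ≈ 3.5005 half-lives, so t½ = 49.71/3.5005 ≈ 14.201 hours.
From t = 54.3 to t = 66.7: 5.39 × (1/2)^((66.7−54.3)/14.201) ≈ 2.9426 mg/L.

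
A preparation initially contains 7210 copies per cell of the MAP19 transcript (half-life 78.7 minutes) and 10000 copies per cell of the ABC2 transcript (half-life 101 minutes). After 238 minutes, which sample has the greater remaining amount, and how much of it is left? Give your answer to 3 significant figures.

MAP19 transcript: 7210 × (1/2)^3.0241 ≈ 886.29 copies per cell.
ABC2 transcript: 10000 × (1/2)^2.3564 ≈ 1952.7 copies per cell.
ABC2 transcript has more remaining, at ≈ 1952.7 copies per cell.

ABC2 transcript, 1950 copies per cell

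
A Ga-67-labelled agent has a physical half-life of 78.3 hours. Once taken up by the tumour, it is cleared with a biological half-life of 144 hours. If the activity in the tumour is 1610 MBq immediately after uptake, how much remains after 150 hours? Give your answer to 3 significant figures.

1/t_eff = 1/t_phys + 1/t_biol = 1/78.3 + 1/144 = 0.019716 per hour.
t_eff = 78.3 × 144 / (78.3 + 144) ≈ 50.721 hours.
Remaining = 1610 × (1/2)^(150/50.721) = 1610 × (1/2)^2.9574 ≈ 207.28 MBq.

207 MBq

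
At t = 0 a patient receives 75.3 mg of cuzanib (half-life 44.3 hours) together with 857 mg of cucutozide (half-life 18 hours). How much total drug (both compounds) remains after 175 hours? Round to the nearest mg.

cuzanib: 75.3 × (1/2)^(175/44.3) = 75.3 × (1/2)^3.9503 ≈ 4.8711 mg.
cucutozide: 857 × (1/2)^(175/18) = 857 × (1/2)^9.7222 ≈ 1.0146 mg.
Total = 4.8711 + 1.0146 ≈ 5.8857 mg.

6 mg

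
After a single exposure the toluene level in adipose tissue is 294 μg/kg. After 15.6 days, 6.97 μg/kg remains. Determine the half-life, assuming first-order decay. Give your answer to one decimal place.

A/A₀ = 6.97/294 ≈ 0.023707.
n = log₂(42.181) ≈ 5.3985 half-lives elapsed in 15.6 days.
t½ = 15.6/5.3985 ≈ 2.8897 days.

2.9 days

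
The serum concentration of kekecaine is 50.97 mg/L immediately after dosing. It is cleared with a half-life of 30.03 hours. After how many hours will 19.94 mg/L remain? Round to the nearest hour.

41 hours

Fraction remaining = 19.94/50.97 ≈ 0.39121.
n = log₂(50.97/19.94) = ln(2.5562)/ln 2 ≈ 1.354 half-lives.
t = n × t½ = 1.354 × 30.03 ≈ 40.66 hours.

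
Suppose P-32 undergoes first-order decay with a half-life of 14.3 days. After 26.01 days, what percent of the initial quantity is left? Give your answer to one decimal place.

28.3%

n = 26.01/14.3 ≈ 1.8189 half-lives.
Fraction remaining = (1/2)^1.8189 ≈ 0.28344, i.e. 28.344%.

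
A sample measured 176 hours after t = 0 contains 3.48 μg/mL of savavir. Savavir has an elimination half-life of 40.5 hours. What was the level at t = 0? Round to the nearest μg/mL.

Number of half-lives elapsed: n = 176/40.5 ≈ 4.3457.
A₀ = A × 2^n = 3.48 × 2^4.3457 = 3.48 × 20.332 ≈ 70.755 μg/mL.

71 μg/mL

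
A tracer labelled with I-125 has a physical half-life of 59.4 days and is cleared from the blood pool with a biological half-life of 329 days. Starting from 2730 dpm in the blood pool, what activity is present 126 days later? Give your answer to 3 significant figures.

481 dpm

1/t_eff = 1/t_phys + 1/t_biol = 1/59.4 + 1/329 = 0.019875 per day.
t_eff = 59.4 × 329 / (59.4 + 329) ≈ 50.316 days.
Remaining = 2730 × (1/2)^(126/50.316) = 2730 × (1/2)^2.5042 ≈ 481.2 dpm.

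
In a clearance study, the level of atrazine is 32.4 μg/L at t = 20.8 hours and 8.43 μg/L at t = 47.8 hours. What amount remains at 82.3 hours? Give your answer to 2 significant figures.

1.5 μg/L

Over Δt = 47.8 − 20.8 = 27 hours, the level fell by a factor of 32.4/8.43 ≈ 3.8434.
n = log₂(3.8434) ≈ 1.9424 half-lives, so t½ = 27/1.9424 ≈ 13.9 hours.
From t = 47.8 to t = 82.3: 8.43 × (1/2)^((82.3−47.8)/13.9) ≈ 1.509 μg/L.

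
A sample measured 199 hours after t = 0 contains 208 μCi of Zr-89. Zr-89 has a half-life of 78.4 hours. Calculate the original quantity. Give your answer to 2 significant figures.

1200 μCi

Number of half-lives elapsed: n = 199/78.4 ≈ 2.5383.
A₀ = A × 2^n = 208 × 2^2.5383 = 208 × 5.8089 ≈ 1208.3 μCi.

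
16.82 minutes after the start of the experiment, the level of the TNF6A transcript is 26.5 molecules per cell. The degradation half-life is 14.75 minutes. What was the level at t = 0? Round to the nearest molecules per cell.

Number of half-lives elapsed: n = 16.82/14.75 ≈ 1.1403.
A₀ = A × 2^n = 26.5 × 2^1.1403 = 26.5 × 2.2043 ≈ 58.415 molecules per cell.

58 molecules per cell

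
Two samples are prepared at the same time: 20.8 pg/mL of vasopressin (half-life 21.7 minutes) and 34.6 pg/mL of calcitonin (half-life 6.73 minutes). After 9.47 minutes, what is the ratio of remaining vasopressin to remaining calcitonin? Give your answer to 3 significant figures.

vasopressin: 20.8 × (1/2)^(9.47/21.7) = 20.8 × (1/2)^0.43641 ≈ 15.371 pg/mL.
calcitonin: 34.6 × (1/2)^(9.47/6.73) = 34.6 × (1/2)^1.4071 ≈ 13.046 pg/mL.
Ratio ≈ 15.371 / 13.046 ≈ 1.1782.

1.18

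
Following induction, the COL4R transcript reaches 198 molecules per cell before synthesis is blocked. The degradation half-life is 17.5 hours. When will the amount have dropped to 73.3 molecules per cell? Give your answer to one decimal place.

Fraction remaining = 73.3/198 ≈ 0.3702.
n = log₂(198/73.3) = ln(2.7012)/ln 2 ≈ 1.4336 half-lives.
t = n × t½ = 1.4336 × 17.5 ≈ 25.088 hours.

25.1 hours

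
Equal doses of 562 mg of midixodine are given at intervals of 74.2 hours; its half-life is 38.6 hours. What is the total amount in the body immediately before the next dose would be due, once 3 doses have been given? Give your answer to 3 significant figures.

198 mg

The 3 doses were given 222.6, 148.4, 74.2 hours ago.
Total = 562·(1/2)^(222.6/38.6) + 562·(1/2)^(148.4/38.6) + 562·(1/2)^(74.2/38.6)
      = 10.322 + 39.121 + 148.28 ≈ 197.72 mg.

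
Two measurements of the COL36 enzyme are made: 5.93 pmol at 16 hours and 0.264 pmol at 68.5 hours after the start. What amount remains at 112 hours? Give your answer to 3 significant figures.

0.0200 pmol

Over Δt = 68.5 − 16 = 52.5 hours, the level fell by a factor of 5.93/0.264 ≈ 22.462.
n = log₂(22.462) ≈ 4.4894 half-lives, so t½ = 52.5/4.4894 ≈ 11.694 hours.
From t = 68.5 to t = 112: 0.264 × (1/2)^((112−68.5)/11.694) ≈ 0.020037 pmol.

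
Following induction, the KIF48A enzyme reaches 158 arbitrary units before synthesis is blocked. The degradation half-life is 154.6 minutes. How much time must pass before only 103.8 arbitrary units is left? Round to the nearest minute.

Fraction remaining = 103.8/158 ≈ 0.65696.
n = log₂(158/103.8) = ln(1.5222)/ln 2 ≈ 0.60612 half-lives.
t = n × t½ = 0.60612 × 154.6 ≈ 93.706 minutes.

94 minutes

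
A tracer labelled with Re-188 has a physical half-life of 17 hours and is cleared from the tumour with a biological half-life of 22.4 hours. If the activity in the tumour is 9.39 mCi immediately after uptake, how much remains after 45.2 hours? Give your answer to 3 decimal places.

0.367 mCi

1/t_eff = 1/t_phys + 1/t_biol = 1/17 + 1/22.4 = 0.10347 per hour.
t_eff = 17 × 22.4 / (17 + 22.4) ≈ 9.665 hours.
Remaining = 9.39 × (1/2)^(45.2/9.665) = 9.39 × (1/2)^4.6767 ≈ 0.36715 mCi.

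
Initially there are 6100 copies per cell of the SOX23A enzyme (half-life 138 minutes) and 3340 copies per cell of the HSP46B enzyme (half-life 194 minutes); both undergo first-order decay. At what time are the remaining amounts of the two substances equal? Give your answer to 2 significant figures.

Set 6100·(1/2)^(t/138) = 3340·(1/2)^(t/194).
Taking log₂: log₂(6100/3340) = t·(1/138 − 1/194).
log₂(1.8263) = 0.86896; 1/138 − 1/194 = 0.0020917.
t = 0.86896 / 0.0020917 ≈ 415.43 minutes.

420 minutes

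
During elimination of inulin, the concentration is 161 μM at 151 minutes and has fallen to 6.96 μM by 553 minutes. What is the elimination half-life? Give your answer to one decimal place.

88.7 minutes

Over Δt = 553 − 151 = 402 minutes, the level fell by a factor of 161/6.96 ≈ 23.132.
n = log₂(23.132) ≈ 4.5318 half-lives, so t½ = 402/4.5318 ≈ 88.706 minutes.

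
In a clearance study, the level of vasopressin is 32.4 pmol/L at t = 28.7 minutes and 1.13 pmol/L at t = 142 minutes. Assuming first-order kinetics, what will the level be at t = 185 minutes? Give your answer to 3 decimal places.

Over Δt = 142 − 28.7 = 113.3 minutes, the level fell by a factor of 32.4/1.13 ≈ 28.673.
n = log₂(28.673) ≈ 4.8416 half-lives, so t½ = 113.3/4.8416 ≈ 23.401 minutes.
From t = 142 to t = 185: 1.13 × (1/2)^((185−142)/23.401) ≈ 0.31618 pmol/L.

0.316 pmol/L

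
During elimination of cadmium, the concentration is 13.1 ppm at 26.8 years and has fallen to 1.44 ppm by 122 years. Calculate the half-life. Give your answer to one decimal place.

29.9 years

Over Δt = 122 − 26.8 = 95.2 years, the level fell by a factor of 13.1/1.44 ≈ 9.0972.
n = log₂(9.0972) ≈ 3.1854 half-lives, so t½ = 95.2/3.1854 ≈ 29.886 years.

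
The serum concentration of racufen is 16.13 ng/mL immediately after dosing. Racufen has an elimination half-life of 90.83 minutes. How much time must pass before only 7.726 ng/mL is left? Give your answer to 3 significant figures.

Fraction remaining = 7.726/16.13 ≈ 0.47898.
n = log₂(16.13/7.726) = ln(2.0878)/ln 2 ≈ 1.062 half-lives.
t = n × t½ = 1.062 × 90.83 ≈ 96.457 minutes.

96.5 minutes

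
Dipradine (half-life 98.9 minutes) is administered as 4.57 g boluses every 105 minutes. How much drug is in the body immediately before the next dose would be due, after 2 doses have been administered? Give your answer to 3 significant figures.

3.24 g

The 2 doses were given 210, 105 minutes ago.
Total = 4.57·(1/2)^(210/98.9) + 4.57·(1/2)^(105/98.9)
      = 1.0489 + 2.1894 ≈ 3.2382 g.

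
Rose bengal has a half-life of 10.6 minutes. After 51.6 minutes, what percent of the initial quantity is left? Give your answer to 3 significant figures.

3.42%

n = 51.6/10.6 ≈ 4.8679 half-lives.
Fraction remaining = (1/2)^4.8679 ≈ 0.034246, i.e. 3.4246%.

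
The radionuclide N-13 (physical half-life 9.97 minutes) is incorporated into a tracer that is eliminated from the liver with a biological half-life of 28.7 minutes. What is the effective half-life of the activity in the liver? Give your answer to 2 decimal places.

7.40 minutes

1/t_eff = 1/t_phys + 1/t_biol = 1/9.97 + 1/28.7 = 0.13514 per minute.
t_eff = 9.97 × 28.7 / (9.97 + 28.7) ≈ 7.3995 minutes.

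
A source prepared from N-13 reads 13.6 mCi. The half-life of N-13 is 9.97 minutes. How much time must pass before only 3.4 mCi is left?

3.4/13.6 = 1/4, so 2 half-lives have elapsed.
t = 2 × 9.97 = 19.94 minutes.

19.94 minutes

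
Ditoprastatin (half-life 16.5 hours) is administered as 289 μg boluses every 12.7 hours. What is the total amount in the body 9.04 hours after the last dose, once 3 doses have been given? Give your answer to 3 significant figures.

382 μg

The 3 doses were given 34.44, 21.74, 9.04 hours ago.
Total = 289·(1/2)^(34.44/16.5) + 289·(1/2)^(21.74/16.5) + 289·(1/2)^(9.04/16.5)
      = 68.009 + 115.95 + 197.68 ≈ 381.64 μg.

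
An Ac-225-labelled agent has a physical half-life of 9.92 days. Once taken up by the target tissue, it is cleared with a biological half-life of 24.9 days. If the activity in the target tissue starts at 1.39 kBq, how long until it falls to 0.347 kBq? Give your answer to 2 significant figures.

1/t_eff = 1/t_phys + 1/t_biol = 1/9.92 + 1/24.9 = 0.14097 per day.
t_eff = 9.92 × 24.9 / (9.92 + 24.9) ≈ 7.0939 days.
n = log₂(1.39/0.347) ≈ 2.0021; t = 2.0021 × 7.0939 ≈ 14.202 days.

14 days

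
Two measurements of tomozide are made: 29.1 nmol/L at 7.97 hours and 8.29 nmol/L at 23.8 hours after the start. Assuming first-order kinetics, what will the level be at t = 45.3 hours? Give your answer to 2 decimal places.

1.51 nmol/L

Over Δt = 23.8 − 7.97 = 15.83 hours, the level fell by a factor of 29.1/8.29 ≈ 3.5103.
n = log₂(3.5103) ≈ 1.8116 half-lives, so t½ = 15.83/1.8116 ≈ 8.7383 hours.
From t = 23.8 to t = 45.3: 8.29 × (1/2)^((45.3−23.8)/8.7383) ≈ 1.5062 nmol/L.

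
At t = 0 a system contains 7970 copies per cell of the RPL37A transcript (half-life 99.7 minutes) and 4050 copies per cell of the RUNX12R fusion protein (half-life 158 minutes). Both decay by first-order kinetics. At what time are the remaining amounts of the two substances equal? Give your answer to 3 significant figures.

264 minutes

Set 7970·(1/2)^(t/99.7) = 4050·(1/2)^(t/158).
Taking log₂: log₂(7970/4050) = t·(1/99.7 − 1/158).
log₂(1.9679) = 0.97666; 1/99.7 − 1/158 = 0.003701.
t = 0.97666 / 0.003701 ≈ 263.89 minutes.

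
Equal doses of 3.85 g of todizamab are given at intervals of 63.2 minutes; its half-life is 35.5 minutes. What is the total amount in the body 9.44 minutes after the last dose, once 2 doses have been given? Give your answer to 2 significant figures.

The 2 doses were given 72.64, 9.44 minutes ago.
Total = 3.85·(1/2)^(72.64/35.5) + 3.85·(1/2)^(9.44/35.5)
      = 0.93217 + 3.2019 ≈ 4.1341 g.

4.1 g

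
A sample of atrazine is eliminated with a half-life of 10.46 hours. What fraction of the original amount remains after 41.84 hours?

n = 41.84/10.46 ≈ 4 half-lives.
Fraction remaining = (1/2)^4 ≈ 0.0625.

0.0625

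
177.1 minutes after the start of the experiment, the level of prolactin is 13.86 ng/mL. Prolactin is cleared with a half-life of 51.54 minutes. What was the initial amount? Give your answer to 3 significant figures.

150 ng/mL

Number of half-lives elapsed: n = 177.1/51.54 ≈ 3.4362.
A₀ = A × 2^n = 13.86 × 2^3.4362 = 13.86 × 10.824 ≈ 150.02 ng/mL.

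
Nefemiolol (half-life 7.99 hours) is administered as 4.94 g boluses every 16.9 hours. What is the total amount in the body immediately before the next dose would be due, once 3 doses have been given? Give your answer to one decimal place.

The 3 doses were given 50.7, 33.8, 16.9 hours ago.
Total = 4.94·(1/2)^(50.7/7.99) + 4.94·(1/2)^(33.8/7.99) + 4.94·(1/2)^(16.9/7.99)
      = 0.060752 + 0.2632 + 1.1403 ≈ 1.4642 g.

1.5 g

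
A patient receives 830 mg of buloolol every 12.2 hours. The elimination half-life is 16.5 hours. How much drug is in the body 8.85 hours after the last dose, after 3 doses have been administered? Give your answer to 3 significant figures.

The 3 doses were given 33.25, 21.05, 8.85 hours ago.
Total = 830·(1/2)^(33.25/16.5) + 830·(1/2)^(21.05/16.5) + 830·(1/2)^(8.85/16.5)
      = 205.33 + 342.8 + 572.29 ≈ 1120.4 mg.

1120 mg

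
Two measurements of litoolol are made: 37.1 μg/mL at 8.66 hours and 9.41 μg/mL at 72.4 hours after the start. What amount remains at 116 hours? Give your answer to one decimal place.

3.7 μg/mL

Over Δt = 72.4 − 8.66 = 63.74 hours, the level fell by a factor of 37.1/9.41 ≈ 3.9426.
n = log₂(3.9426) ≈ 1.9792 half-lives, so t½ = 63.74/1.9792 ≈ 32.206 hours.
From t = 72.4 to t = 116: 9.41 × (1/2)^((116−72.4)/32.206) ≈ 3.6818 μg/mL.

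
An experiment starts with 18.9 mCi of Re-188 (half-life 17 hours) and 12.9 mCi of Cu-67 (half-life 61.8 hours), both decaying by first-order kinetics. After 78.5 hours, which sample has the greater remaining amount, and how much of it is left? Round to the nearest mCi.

Cu-67, 5 mCi

Re-188: 18.9 × (1/2)^4.6176 ≈ 0.76986 mCi.
Cu-67: 12.9 × (1/2)^1.2702 ≈ 5.3483 mCi.
Cu-67 has more remaining, at ≈ 5.3483 mCi.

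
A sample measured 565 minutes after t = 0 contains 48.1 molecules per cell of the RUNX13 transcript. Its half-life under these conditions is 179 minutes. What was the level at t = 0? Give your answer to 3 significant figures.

Number of half-lives elapsed: n = 565/179 ≈ 3.1564.
A₀ = A × 2^n = 48.1 × 2^3.1564 = 48.1 × 8.9162 ≈ 428.87 molecules per cell.

429 molecules per cell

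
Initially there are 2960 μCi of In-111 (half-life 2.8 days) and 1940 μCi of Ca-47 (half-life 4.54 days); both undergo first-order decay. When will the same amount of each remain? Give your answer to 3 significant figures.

Set 2960·(1/2)^(t/2.8) = 1940·(1/2)^(t/4.54).
Taking log₂: log₂(2960/1940) = t·(1/2.8 − 1/4.54).
log₂(1.5258) = 0.60954; 1/2.8 − 1/4.54 = 0.13688.
t = 0.60954 / 0.13688 ≈ 4.4531 days.

4.45 days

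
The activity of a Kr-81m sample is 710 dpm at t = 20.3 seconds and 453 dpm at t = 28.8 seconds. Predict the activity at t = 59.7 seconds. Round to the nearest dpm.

88 dpm

Over Δt = 28.8 − 20.3 = 8.5 seconds, the level fell by a factor of 710/453 ≈ 1.5673.
n = log₂(1.5673) ≈ 0.64831 half-lives, so t½ = 8.5/0.64831 ≈ 13.111 seconds.
From t = 28.8 to t = 59.7: 453 × (1/2)^((59.7−28.8)/13.111) ≈ 88.437 dpm.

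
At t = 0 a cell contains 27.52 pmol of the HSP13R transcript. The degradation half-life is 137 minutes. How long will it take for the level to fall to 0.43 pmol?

822 minutes

0.43/27.52 = 1/64, so 6 half-lives have elapsed.
t = 6 × 137 = 822 minutes.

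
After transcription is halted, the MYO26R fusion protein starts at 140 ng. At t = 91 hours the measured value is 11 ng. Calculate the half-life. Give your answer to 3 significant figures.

24.8 hours

A/A₀ = 11/140 ≈ 0.078571.
n = log₂(12.727) ≈ 3.6699 half-lives elapsed in 91 hours.
t½ = 91/3.6699 ≈ 24.797 hours.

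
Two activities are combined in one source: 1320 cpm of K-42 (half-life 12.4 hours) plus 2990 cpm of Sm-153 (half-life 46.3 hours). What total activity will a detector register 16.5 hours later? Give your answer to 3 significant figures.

2860 cpm

K-42: 1320 × (1/2)^(16.5/12.4) = 1320 × (1/2)^1.3306 ≈ 524.82 cpm.
Sm-153: 2990 × (1/2)^(16.5/46.3) = 2990 × (1/2)^0.35637 ≈ 2335.6 cpm.
Total = 524.82 + 2335.6 ≈ 2860.4 cpm.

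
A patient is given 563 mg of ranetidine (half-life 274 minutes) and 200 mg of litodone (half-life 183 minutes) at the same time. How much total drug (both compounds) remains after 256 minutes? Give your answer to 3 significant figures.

ranetidine: 563 × (1/2)^(256/274) = 563 × (1/2)^0.93431 ≈ 294.61 mg.
litodone: 200 × (1/2)^(256/183) = 200 × (1/2)^1.3989 ≈ 75.843 mg.
Total = 294.61 + 75.843 ≈ 370.46 mg.

370 mg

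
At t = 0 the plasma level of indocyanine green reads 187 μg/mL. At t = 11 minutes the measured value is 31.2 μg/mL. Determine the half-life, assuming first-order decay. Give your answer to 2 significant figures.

4.3 minutes

A/A₀ = 31.2/187 ≈ 0.16684.
n = log₂(5.9936) ≈ 2.5834 half-lives elapsed in 11 minutes.
t½ = 11/2.5834 ≈ 4.2579 minutes.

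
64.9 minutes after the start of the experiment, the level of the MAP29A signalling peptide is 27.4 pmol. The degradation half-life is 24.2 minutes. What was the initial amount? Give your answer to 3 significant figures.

176 pmol

Number of half-lives elapsed: n = 64.9/24.2 ≈ 2.6818.
A₀ = A × 2^n = 27.4 × 2^2.6818 = 27.4 × 6.4166 ≈ 175.82 pmol.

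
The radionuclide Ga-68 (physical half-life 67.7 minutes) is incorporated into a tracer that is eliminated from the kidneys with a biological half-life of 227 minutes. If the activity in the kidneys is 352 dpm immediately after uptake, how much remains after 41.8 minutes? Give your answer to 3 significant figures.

1/t_eff = 1/t_phys + 1/t_biol = 1/67.7 + 1/227 = 0.019176 per minute.
t_eff = 67.7 × 227 / (67.7 + 227) ≈ 52.148 minutes.
Remaining = 352 × (1/2)^(41.8/52.148) = 352 × (1/2)^0.80157 ≈ 201.95 dpm.

202 dpm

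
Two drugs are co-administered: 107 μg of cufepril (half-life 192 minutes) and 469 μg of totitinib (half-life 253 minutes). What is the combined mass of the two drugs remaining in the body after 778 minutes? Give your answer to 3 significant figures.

62.1 μg

cufepril: 107 × (1/2)^(778/192) = 107 × (1/2)^4.0521 ≈ 6.4504 μg.
totitinib: 469 × (1/2)^(778/253) = 469 × (1/2)^3.0751 ≈ 55.651 μg.
Total = 6.4504 + 55.651 ≈ 62.102 μg.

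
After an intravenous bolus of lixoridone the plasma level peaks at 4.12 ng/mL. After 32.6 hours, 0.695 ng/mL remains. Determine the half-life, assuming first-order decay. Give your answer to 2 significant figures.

A/A₀ = 0.695/4.12 ≈ 0.16869.
n = log₂(5.9281) ≈ 2.5676 half-lives elapsed in 32.6 hours.
t½ = 32.6/2.5676 ≈ 12.697 hours.

13 hours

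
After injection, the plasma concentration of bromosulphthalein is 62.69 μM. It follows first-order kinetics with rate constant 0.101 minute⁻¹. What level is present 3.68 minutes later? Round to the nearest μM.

43 μM

t½ = ln 2 / λ = 0.69315 / 0.101 ≈ 6.8628 minutes.
Number of half-lives: n = 3.68/6.8628 ≈ 0.53622.
Remaining = 62.69 × (1/2)^0.53622 = 62.69 × 0.68957 ≈ 43.229 μM.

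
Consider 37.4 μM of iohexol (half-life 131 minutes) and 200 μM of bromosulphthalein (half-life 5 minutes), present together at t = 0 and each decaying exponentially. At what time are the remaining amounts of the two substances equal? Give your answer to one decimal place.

12.6 minutes

Set 37.4·(1/2)^(t/131) = 200·(1/2)^(t/5).
Taking log₂: log₂(37.4/200) = t·(1/131 − 1/5).
log₂(0.187) = -2.4189; 1/131 − 1/5 = -0.19237.
t = -2.4189 / -0.19237 ≈ 12.574 minutes.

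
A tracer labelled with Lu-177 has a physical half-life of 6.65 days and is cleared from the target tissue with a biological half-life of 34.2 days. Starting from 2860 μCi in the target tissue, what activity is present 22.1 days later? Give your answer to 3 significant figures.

1/t_eff = 1/t_phys + 1/t_biol = 1/6.65 + 1/34.2 = 0.17962 per day.
t_eff = 6.65 × 34.2 / (6.65 + 34.2) ≈ 5.5674 days.
Remaining = 2860 × (1/2)^(22.1/5.5674) = 2860 × (1/2)^3.9695 ≈ 182.57 μCi.

183 μCi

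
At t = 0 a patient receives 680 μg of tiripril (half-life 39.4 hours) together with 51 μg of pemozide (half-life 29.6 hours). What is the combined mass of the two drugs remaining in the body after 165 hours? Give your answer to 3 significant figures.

tiripril: 680 × (1/2)^(165/39.4) = 680 × (1/2)^4.1878 ≈ 37.312 μg.
pemozide: 51 × (1/2)^(165/29.6) = 51 × (1/2)^5.5743 ≈ 1.0704 μg.
Total = 37.312 + 1.0704 ≈ 38.383 μg.

38.4 μg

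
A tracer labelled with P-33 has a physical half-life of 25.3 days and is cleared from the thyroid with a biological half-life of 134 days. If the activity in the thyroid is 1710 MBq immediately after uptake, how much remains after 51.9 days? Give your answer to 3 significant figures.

315 MBq

1/t_eff = 1/t_phys + 1/t_biol = 1/25.3 + 1/134 = 0.046988 per day.
t_eff = 25.3 × 134 / (25.3 + 134) ≈ 21.282 days.
Remaining = 1710 × (1/2)^(51.9/21.282) = 1710 × (1/2)^2.4387 ≈ 315.41 MBq.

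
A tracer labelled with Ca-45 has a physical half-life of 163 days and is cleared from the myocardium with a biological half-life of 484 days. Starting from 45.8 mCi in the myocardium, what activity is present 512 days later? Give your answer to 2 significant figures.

1/t_eff = 1/t_phys + 1/t_biol = 1/163 + 1/484 = 0.0082011 per day.
t_eff = 163 × 484 / (163 + 484) ≈ 121.94 days.
Remaining = 45.8 × (1/2)^(512/121.94) = 45.8 × (1/2)^4.199 ≈ 2.4938 mCi.

2.5 mCi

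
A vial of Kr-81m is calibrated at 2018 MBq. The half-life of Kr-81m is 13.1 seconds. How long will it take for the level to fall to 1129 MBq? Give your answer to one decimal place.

11.0 seconds

Fraction remaining = 1129/2018 ≈ 0.55946.
n = log₂(2018/1129) = ln(1.7874)/ln 2 ≈ 0.83788 half-lives.
t = n × t½ = 0.83788 × 13.1 ≈ 10.976 seconds.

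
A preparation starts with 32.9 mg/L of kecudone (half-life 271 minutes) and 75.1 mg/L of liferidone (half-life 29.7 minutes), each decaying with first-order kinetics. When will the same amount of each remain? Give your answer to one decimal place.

39.7 minutes

Set 32.9·(1/2)^(t/271) = 75.1·(1/2)^(t/29.7).
Taking log₂: log₂(32.9/75.1) = t·(1/271 − 1/29.7).
log₂(0.43808) = -1.1907; 1/271 − 1/29.7 = -0.02998.
t = -1.1907 / -0.02998 ≈ 39.717 minutes.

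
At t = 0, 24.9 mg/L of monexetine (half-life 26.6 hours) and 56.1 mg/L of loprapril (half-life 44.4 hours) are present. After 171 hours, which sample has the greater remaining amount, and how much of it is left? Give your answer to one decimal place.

monexetine: 24.9 × (1/2)^6.4286 ≈ 0.28907 mg/L.
loprapril: 56.1 × (1/2)^3.8514 ≈ 3.8868 mg/L.
Loprapril has more remaining, at ≈ 3.8868 mg/L.

loprapril, 3.9 mg/L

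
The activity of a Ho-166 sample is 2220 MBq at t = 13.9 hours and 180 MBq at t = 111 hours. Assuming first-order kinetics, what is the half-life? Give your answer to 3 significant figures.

26.8 hours

Over Δt = 111 − 13.9 = 97.1 hours, the level fell by a factor of 2220/180 ≈ 12.333.
n = log₂(12.333) ≈ 3.6245 half-lives, so t½ = 97.1/3.6245 ≈ 26.79 hours.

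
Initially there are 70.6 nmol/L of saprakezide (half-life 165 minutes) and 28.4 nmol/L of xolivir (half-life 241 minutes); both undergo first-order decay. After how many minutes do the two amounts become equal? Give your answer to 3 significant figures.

Set 70.6·(1/2)^(t/165) = 28.4·(1/2)^(t/241).
Taking log₂: log₂(70.6/28.4) = t·(1/165 − 1/241).
log₂(2.4859) = 1.3138; 1/165 − 1/241 = 0.0019112.
t = 1.3138 / 0.0019112 ≈ 687.4 minutes.

687 minutes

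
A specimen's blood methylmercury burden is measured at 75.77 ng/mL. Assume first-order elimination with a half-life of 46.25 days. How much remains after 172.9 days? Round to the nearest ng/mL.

6 ng/mL

Number of half-lives: n = 172.9/46.25 ≈ 3.7384.
Remaining = 75.77 × (1/2)^3.7384 = 75.77 × 0.074927 ≈ 5.6772 ng/mL.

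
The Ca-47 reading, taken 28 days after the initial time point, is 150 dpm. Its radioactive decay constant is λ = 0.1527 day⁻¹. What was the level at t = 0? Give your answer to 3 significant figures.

t½ = ln 2 / λ = 0.69315 / 0.1527 ≈ 4.5393 days.
Number of half-lives elapsed: n = 28/4.5393 ≈ 6.1684.
A₀ = A × 2^n = 150 × 2^6.1684 = 150 × 71.923 ≈ 10788 dpm.

10800 dpm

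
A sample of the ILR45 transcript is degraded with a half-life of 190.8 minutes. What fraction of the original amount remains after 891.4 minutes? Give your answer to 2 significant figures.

n = 891.4/190.8 ≈ 4.6719 half-lives.
Fraction remaining = (1/2)^4.6719 ≈ 0.03923.

0.039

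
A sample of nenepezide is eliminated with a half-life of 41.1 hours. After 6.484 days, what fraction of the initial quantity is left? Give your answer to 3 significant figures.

0.0725

6.484 days = 155.616 hours.
n = 155.616/41.1 ≈ 3.7863 half-lives.
Fraction remaining = (1/2)^3.7863 ≈ 0.07248.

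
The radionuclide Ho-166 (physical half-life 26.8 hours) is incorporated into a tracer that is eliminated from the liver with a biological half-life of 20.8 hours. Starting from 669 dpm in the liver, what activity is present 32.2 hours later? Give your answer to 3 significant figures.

99.5 dpm

1/t_eff = 1/t_phys + 1/t_biol = 1/26.8 + 1/20.8 = 0.08539 per hour.
t_eff = 26.8 × 20.8 / (26.8 + 20.8) ≈ 11.711 hours.
Remaining = 669 × (1/2)^(32.2/11.711) = 669 × (1/2)^2.7496 ≈ 99.477 dpm.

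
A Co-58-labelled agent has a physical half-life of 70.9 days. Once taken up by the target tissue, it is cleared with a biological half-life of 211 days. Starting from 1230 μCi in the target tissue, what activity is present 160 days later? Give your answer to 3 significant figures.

152 μCi

1/t_eff = 1/t_phys + 1/t_biol = 1/70.9 + 1/211 = 0.018844 per day.
t_eff = 70.9 × 211 / (70.9 + 211) ≈ 53.068 days.
Remaining = 1230 × (1/2)^(160/53.068) = 1230 × (1/2)^3.015 ≈ 152.16 μCi.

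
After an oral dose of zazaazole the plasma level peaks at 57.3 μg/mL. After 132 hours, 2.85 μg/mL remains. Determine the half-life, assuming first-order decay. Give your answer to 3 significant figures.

30.5 hours

A/A₀ = 2.85/57.3 ≈ 0.049738.
n = log₂(20.105) ≈ 4.3295 half-lives elapsed in 132 hours.
t½ = 132/4.3295 ≈ 30.488 hours.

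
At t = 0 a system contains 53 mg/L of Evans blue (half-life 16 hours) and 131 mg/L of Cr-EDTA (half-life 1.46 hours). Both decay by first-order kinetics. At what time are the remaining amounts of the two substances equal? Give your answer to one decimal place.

2.1 hours

Set 53·(1/2)^(t/16) = 131·(1/2)^(t/1.46).
Taking log₂: log₂(53/131) = t·(1/16 − 1/1.46).
log₂(0.40458) = -1.3055; 1/16 − 1/1.46 = -0.62243.
t = -1.3055 / -0.62243 ≈ 2.0974 hours.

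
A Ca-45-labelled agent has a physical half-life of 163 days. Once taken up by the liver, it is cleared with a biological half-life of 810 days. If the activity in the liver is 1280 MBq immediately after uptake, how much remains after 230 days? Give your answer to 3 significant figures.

1/t_eff = 1/t_phys + 1/t_biol = 1/163 + 1/810 = 0.0073695 per day.
t_eff = 163 × 810 / (163 + 810) ≈ 135.69 days.
Remaining = 1280 × (1/2)^(230/135.69) = 1280 × (1/2)^1.695 ≈ 395.34 MBq.

395 MBq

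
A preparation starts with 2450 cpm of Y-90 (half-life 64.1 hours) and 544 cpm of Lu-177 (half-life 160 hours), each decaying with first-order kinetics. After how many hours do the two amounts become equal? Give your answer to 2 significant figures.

230 hours

Set 2450·(1/2)^(t/64.1) = 544·(1/2)^(t/160).
Taking log₂: log₂(2450/544) = t·(1/64.1 − 1/160).
log₂(4.5037) = 2.1711; 1/64.1 − 1/160 = 0.0093506.
t = 2.1711 / 0.0093506 ≈ 232.19 hours.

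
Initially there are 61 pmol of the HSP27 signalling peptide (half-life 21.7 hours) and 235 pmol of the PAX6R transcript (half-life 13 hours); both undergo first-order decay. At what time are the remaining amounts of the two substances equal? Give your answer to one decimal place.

Set 61·(1/2)^(t/21.7) = 235·(1/2)^(t/13).
Taking log₂: log₂(61/235) = t·(1/21.7 − 1/13).
log₂(0.25957) = -1.9458; 1/21.7 − 1/13 = -0.03084.
t = -1.9458 / -0.03084 ≈ 63.092 hours.

63.1 hours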